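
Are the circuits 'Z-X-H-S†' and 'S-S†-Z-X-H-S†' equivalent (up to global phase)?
Yes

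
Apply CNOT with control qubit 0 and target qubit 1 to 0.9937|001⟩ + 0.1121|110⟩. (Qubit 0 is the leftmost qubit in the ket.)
0.9937|001⟩ + 0.1121|100⟩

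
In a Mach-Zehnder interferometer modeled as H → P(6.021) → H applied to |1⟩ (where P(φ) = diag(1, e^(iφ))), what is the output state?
(0.01709 + 0.1296i)|0⟩ + (0.9829 - 0.1296i)|1⟩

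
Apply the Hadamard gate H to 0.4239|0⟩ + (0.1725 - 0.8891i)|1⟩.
(0.4217 - 0.6287i)|0⟩ + (0.1778 + 0.6287i)|1⟩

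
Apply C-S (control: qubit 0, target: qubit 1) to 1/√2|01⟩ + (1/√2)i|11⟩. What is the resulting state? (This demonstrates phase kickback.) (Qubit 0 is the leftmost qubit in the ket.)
1/√2|01⟩ - 1/√2|11⟩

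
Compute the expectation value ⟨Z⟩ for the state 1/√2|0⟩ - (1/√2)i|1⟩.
0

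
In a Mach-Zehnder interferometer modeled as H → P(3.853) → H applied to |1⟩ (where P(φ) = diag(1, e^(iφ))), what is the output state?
(0.8787 + 0.3265i)|0⟩ + (0.1213 - 0.3265i)|1⟩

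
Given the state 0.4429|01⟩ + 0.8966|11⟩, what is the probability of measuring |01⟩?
0.1962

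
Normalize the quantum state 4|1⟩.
|1⟩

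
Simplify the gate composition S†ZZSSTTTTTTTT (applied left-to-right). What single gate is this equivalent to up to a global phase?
S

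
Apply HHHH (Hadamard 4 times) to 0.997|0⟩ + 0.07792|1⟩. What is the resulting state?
0.997|0⟩ + 0.07792|1⟩

H² = I, so an even number of Hadamards cancels: H^4 = I and the state is unchanged.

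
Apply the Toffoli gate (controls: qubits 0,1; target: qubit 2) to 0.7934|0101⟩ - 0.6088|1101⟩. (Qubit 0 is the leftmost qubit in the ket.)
0.7934|0101⟩ - 0.6088|1111⟩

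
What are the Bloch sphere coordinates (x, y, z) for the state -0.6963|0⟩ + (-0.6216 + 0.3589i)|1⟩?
(0.8656, -0.4998, -0.03036)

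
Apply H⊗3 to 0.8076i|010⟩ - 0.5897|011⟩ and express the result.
(-0.2085 + 0.2855i)|000⟩ + (0.2085 + 0.2855i)|001⟩ + (0.2085 - 0.2855i)|010⟩ + (-0.2085 - 0.2855i)|011⟩ + (-0.2085 + 0.2855i)|100⟩ + (0.2085 + 0.2855i)|101⟩ + (0.2085 - 0.2855i)|110⟩ + (-0.2085 - 0.2855i)|111⟩

H⊗3 gives amp(|y⟩) = (1/2√2) Σ_x (−1)^(x·y) amp(|x⟩), where x·y is the number of positions in which both x and y have a 1.
|000⟩: (0.8076i - 0.5897)/(2√2) = (-0.2085 + 0.2855i)
|001⟩: (0.8076i + 0.5897)/(2√2) = (0.2085 + 0.2855i)
|010⟩: (-0.8076i + 0.5897)/(2√2) = (0.2085 - 0.2855i)
|011⟩: (-0.8076i - 0.5897)/(2√2) = (-0.2085 - 0.2855i)
|100⟩: (0.8076i - 0.5897)/(2√2) = (-0.2085 + 0.2855i)
|101⟩: (0.8076i + 0.5897)/(2√2) = (0.2085 + 0.2855i)
|110⟩: (-0.8076i + 0.5897)/(2√2) = (0.2085 - 0.2855i)
|111⟩: (-0.8076i - 0.5897)/(2√2) = (-0.2085 - 0.2855i)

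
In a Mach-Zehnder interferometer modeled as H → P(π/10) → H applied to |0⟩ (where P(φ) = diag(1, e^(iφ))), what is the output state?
(0.9755 + 0.1545i)|0⟩ + (0.02447 - 0.1545i)|1⟩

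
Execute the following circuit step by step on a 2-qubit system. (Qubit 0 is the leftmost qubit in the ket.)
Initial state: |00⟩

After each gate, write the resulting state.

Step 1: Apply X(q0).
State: |10⟩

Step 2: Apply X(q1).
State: |11⟩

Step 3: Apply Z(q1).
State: -|11⟩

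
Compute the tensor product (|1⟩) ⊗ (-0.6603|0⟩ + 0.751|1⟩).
-0.6603|10⟩ + 0.751|11⟩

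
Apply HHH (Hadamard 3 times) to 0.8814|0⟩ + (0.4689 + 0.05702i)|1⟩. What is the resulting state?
(0.9548 + 0.04032i)|0⟩ + (0.2917 - 0.04032i)|1⟩

H² = I, so H^3 = H: a single Hadamard. With (a, b) = (0.8814, (0.4689 + 0.05702i)), H gives ((a + b)/√2, (a − b)/√2) = ((0.9548 + 0.04032i), (0.2917 - 0.04032i)).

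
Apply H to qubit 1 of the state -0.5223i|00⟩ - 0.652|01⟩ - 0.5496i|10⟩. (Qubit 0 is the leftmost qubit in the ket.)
(-0.461 - 0.3693i)|00⟩ + (0.461 - 0.3693i)|01⟩ - 0.3886i|10⟩ - 0.3886i|11⟩

H on qubit 1 mixes each pair of kets that differ only in qubit 1: amplitudes (a, b) of (|…0…⟩, |…1…⟩) become ((a + b)/√2, (a − b)/√2). Kets absent from the input have amplitude 0.
(|00⟩, |01⟩): (a, b) = (-0.5223i, -0.652) → ((-0.461 - 0.3693i), (0.461 - 0.3693i))
(|10⟩, |11⟩): (a, b) = (-0.5496i, 0) → (-0.3886i, -0.3886i)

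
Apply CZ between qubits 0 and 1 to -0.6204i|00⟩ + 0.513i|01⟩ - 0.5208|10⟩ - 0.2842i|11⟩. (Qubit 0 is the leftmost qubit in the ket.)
-0.6204i|00⟩ + 0.513i|01⟩ - 0.5208|10⟩ + 0.2842i|11⟩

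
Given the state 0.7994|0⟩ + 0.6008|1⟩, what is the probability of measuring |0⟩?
0.639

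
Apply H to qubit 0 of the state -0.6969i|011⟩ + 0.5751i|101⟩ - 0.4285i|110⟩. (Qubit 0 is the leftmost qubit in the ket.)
0.4067i|001⟩ - 0.303i|010⟩ - 0.4928i|011⟩ - 0.4067i|101⟩ + 0.303i|110⟩ - 0.4928i|111⟩

H on qubit 0 mixes each pair of kets that differ only in qubit 0: amplitudes (a, b) of (|…0…⟩, |…1…⟩) become ((a + b)/√2, (a − b)/√2). Kets absent from the input have amplitude 0.
(|001⟩, |101⟩): (a, b) = (0, 0.5751i) → (0.4067i, -0.4067i)
(|010⟩, |110⟩): (a, b) = (0, -0.4285i) → (-0.303i, 0.303i)
(|011⟩, |111⟩): (a, b) = (-0.6969i, 0) → (-0.4928i, -0.4928i)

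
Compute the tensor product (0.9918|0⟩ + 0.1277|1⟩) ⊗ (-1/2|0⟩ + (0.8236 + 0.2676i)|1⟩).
-0.4959|00⟩ + (0.8168 + 0.2654i)|01⟩ - 0.06385|10⟩ + (0.1052 + 0.03417i)|11⟩

amp(|b₁b₂…⟩) = product of the factor amplitudes for bits b₁, b₂, …; only kets whose every factor amplitude is nonzero survive.
|00⟩: (0.9918)(-1/2) = -0.4959
|01⟩: (0.9918)(0.8236 + 0.2676i) = (0.8168 + 0.2654i)
|10⟩: (0.1277)(-1/2) = -0.06385
|11⟩: (0.1277)(0.8236 + 0.2676i) = (0.1052 + 0.03417i)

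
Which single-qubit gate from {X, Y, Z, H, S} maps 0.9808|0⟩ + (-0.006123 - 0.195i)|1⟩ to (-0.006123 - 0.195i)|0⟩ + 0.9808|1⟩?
X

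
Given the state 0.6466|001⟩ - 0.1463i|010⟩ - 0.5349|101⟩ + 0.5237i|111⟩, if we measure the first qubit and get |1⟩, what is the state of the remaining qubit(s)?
-0.7145|01⟩ + 0.6996i|11⟩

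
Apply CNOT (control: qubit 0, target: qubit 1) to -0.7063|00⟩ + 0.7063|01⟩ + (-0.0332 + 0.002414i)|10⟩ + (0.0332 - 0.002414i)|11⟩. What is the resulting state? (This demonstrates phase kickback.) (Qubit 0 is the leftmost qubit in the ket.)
-0.7063|00⟩ + 0.7063|01⟩ + (0.0332 - 0.002414i)|10⟩ + (-0.0332 + 0.002414i)|11⟩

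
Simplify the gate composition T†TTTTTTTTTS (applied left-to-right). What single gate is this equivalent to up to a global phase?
S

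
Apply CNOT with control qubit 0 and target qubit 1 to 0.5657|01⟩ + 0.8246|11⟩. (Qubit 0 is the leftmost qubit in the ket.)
0.5657|01⟩ + 0.8246|10⟩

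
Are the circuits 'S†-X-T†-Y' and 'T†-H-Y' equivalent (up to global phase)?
No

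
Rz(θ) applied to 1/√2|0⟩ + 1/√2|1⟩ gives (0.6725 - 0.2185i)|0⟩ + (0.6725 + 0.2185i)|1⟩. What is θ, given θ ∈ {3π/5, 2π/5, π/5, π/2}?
π/5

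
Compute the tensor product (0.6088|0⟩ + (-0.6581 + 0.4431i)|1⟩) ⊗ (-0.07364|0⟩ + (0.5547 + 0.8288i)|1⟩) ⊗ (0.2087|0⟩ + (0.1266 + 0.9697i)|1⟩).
-0.009356|000⟩ + (-0.005676 - 0.04347i)|001⟩ + (0.07048 + 0.1053i)|010⟩ + (-0.4465 + 0.3913i)|011⟩ + (0.01011 - 0.00681i)|100⟩ + (0.03778 + 0.04286i)|101⟩ + (-0.1528 - 0.06254i)|110⟩ + (0.1979 - 0.748i)|111⟩

amp(|b₁b₂…⟩) = product of the factor amplitudes for bits b₁, b₂, …; only kets whose every factor amplitude is nonzero survive.
|000⟩: (0.6088)(-0.07364)(0.2087) = -0.009356
|001⟩: (0.6088)(-0.07364)(0.1266 + 0.9697i) = (-0.005676 - 0.04347i)
|010⟩: (0.6088)(0.5547 + 0.8288i)(0.2087) = (0.07048 + 0.1053i)
|011⟩: (0.6088)(0.5547 + 0.8288i)(0.1266 + 0.9697i) = (-0.4465 + 0.3913i)
|100⟩: (-0.6581 + 0.4431i)(-0.07364)(0.2087) = (0.01011 - 0.00681i)
|101⟩: (-0.6581 + 0.4431i)(-0.07364)(0.1266 + 0.9697i) = (0.03778 + 0.04286i)
|110⟩: (-0.6581 + 0.4431i)(0.5547 + 0.8288i)(0.2087) = (-0.1528 - 0.06254i)
|111⟩: (-0.6581 + 0.4431i)(0.5547 + 0.8288i)(0.1266 + 0.9697i) = (0.1979 - 0.748i)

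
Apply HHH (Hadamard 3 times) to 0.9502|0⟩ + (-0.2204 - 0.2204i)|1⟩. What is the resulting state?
(0.516 - 0.1558i)|0⟩ + (0.8277 + 0.1558i)|1⟩

H² = I, so H^3 = H: a single Hadamard. With (a, b) = (0.9502, (-0.2204 - 0.2204i)), H gives ((a + b)/√2, (a − b)/√2) = ((0.516 - 0.1558i), (0.8277 + 0.1558i)).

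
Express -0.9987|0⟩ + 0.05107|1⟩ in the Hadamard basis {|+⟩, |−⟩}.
-0.6701|+⟩ - 0.7423|−⟩

With |ψ⟩ = α|0⟩ + β|1⟩, the Hadamard-basis coefficients are ⟨+|ψ⟩ = (α + β)/√2 and ⟨−|ψ⟩ = (α − β)/√2.
Here α = -0.9987, β = 0.05107: (α + β)/√2 = -0.6701, (α − β)/√2 = -0.7423.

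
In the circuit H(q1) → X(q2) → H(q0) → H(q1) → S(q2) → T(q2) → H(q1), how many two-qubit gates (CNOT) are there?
0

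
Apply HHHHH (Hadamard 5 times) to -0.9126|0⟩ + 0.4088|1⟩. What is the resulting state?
-0.3562|0⟩ - 0.9344|1⟩

H² = I, so H^5 = H: a single Hadamard. With (a, b) = (-0.9126, 0.4088), H gives ((a + b)/√2, (a − b)/√2) = (-0.3562, -0.9344).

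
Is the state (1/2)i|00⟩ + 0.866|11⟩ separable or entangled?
Entangled

Writing the state as a|00⟩ + b|01⟩ + c|10⟩ + d|11⟩, it is a product state iff ad − bc = 0.
Here (a, b, c, d) = ((1/2)i, 0, 0, 0.866): ad − bc = ((1/2)i)(0.866) − (0)(0) = 0.433i ≠ 0, so the state is entangled.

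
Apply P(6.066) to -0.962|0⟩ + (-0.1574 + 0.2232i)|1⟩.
-0.962|0⟩ + (-0.1056 + 0.2519i)|1⟩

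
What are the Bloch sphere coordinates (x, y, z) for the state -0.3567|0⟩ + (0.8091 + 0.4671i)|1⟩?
(-0.5772, -0.3332, -0.7456)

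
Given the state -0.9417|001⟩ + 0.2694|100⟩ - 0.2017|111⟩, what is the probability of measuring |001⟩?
0.8868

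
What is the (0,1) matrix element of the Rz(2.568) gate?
0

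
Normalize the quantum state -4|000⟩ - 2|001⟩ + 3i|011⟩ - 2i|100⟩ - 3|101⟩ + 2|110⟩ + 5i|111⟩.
-0.4747|000⟩ - 0.2374|001⟩ + 0.356i|011⟩ - 0.2374i|100⟩ - 0.356|101⟩ + 0.2374|110⟩ + 0.5934i|111⟩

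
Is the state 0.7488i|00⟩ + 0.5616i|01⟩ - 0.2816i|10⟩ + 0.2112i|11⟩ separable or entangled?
Entangled

Writing the state as a|00⟩ + b|01⟩ + c|10⟩ + d|11⟩, it is a product state iff ad − bc = 0.
Here (a, b, c, d) = (0.7488i, 0.5616i, -0.2816i, 0.2112i): ad − bc = (0.7488i)(0.2112i) − (0.5616i)(-0.2816i) = -0.3163 ≠ 0, so the state is entangled.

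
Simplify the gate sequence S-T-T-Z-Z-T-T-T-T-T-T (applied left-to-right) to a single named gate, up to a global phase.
S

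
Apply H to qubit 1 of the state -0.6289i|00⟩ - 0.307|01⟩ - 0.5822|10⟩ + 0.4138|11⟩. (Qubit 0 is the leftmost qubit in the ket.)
(-0.2171 - 0.4447i)|00⟩ + (0.2171 - 0.4447i)|01⟩ - 0.1191|10⟩ - 0.7043|11⟩

H on qubit 1 mixes each pair of kets that differ only in qubit 1: amplitudes (a, b) of (|…0…⟩, |…1…⟩) become ((a + b)/√2, (a − b)/√2). Kets absent from the input have amplitude 0.
(|00⟩, |01⟩): (a, b) = (-0.6289i, -0.307) → ((-0.2171 - 0.4447i), (0.2171 - 0.4447i))
(|10⟩, |11⟩): (a, b) = (-0.5822, 0.4138) → (-0.1191, -0.7043)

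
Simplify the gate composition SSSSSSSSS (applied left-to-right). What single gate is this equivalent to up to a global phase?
S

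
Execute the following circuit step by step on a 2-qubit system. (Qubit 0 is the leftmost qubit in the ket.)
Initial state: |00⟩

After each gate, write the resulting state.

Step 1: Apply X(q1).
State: |01⟩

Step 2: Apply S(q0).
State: |01⟩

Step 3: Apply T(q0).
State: |01⟩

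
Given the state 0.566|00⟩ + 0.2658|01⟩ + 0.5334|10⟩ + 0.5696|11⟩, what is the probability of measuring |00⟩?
0.3204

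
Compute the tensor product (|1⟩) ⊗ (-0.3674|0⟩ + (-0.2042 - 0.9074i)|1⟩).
-0.3674|10⟩ + (-0.2042 - 0.9074i)|11⟩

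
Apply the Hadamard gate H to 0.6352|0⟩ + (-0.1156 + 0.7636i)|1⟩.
(0.3674 + 0.5399i)|0⟩ + (0.5309 - 0.5399i)|1⟩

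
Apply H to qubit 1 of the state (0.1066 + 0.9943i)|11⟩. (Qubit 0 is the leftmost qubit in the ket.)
(0.07538 + 0.7031i)|10⟩ + (-0.07538 - 0.7031i)|11⟩

H on qubit 1 mixes each pair of kets that differ only in qubit 1: amplitudes (a, b) of (|…0…⟩, |…1…⟩) become ((a + b)/√2, (a − b)/√2). Kets absent from the input have amplitude 0.
(|10⟩, |11⟩): (a, b) = (0, (0.1066 + 0.9943i)) → ((0.07538 + 0.7031i), (-0.07538 - 0.7031i))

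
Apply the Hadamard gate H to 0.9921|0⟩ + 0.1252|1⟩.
0.7901|0⟩ + 0.613|1⟩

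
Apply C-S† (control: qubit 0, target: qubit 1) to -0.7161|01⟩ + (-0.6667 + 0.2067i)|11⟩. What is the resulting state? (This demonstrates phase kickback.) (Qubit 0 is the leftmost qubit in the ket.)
-0.7161|01⟩ + (0.2067 + 0.6667i)|11⟩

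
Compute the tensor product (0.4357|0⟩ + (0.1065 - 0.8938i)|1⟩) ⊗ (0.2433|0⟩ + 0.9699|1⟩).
0.106|00⟩ + 0.4226|01⟩ + (0.02591 - 0.2175i)|10⟩ + (0.1033 - 0.8669i)|11⟩

amp(|b₁b₂…⟩) = product of the factor amplitudes for bits b₁, b₂, …; only kets whose every factor amplitude is nonzero survive.
|00⟩: (0.4357)(0.2433) = 0.106
|01⟩: (0.4357)(0.9699) = 0.4226
|10⟩: (0.1065 - 0.8938i)(0.2433) = (0.02591 - 0.2175i)
|11⟩: (0.1065 - 0.8938i)(0.9699) = (0.1033 - 0.8669i)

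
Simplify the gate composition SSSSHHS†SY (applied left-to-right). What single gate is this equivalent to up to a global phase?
Y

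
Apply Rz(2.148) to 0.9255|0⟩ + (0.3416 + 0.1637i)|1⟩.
(0.4411 - 0.8136i)|0⟩ + (0.0189 + 0.3783i)|1⟩

Rz(2.148) = [[e^(−iθ/2), 0], [0, e^(iθ/2)]] with e^(±iθ/2) = cos(θ/2) ± i·sin(θ/2); θ = 2.148, cos(θ/2) ≈ 0.476612, sin(θ/2) ≈ 0.879114.
With a = amp(|0⟩) = 0.9255 and b = amp(|1⟩) = (0.3416 + 0.1637i):
new amp(|0⟩) = (0.476612 - 0.879114i)·a = (0.4411 - 0.8136i)
new amp(|1⟩) = (0.476612 + 0.879114i)·b = (0.0189 + 0.3783i)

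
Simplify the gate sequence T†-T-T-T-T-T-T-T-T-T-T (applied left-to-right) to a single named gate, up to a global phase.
T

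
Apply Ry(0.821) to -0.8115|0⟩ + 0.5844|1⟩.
-0.9773|0⟩ + 0.212|1⟩

Ry(0.821) = [[cos(θ/2), −sin(θ/2)], [sin(θ/2), cos(θ/2)]]; θ = 0.821, cos(θ/2) ≈ 0.916921, sin(θ/2) ≈ 0.399068.
With a = amp(|0⟩) = -0.8115 and b = amp(|1⟩) = 0.5844:
new amp(|0⟩) = (0.916921)·a + (-0.399068)·b = -0.9773
new amp(|1⟩) = (0.399068)·a + (0.916921)·b = 0.212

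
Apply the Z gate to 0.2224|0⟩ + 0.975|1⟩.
0.2224|0⟩ - 0.975|1⟩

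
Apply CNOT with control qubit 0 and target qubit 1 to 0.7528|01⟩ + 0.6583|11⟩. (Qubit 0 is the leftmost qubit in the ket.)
0.7528|01⟩ + 0.6583|10⟩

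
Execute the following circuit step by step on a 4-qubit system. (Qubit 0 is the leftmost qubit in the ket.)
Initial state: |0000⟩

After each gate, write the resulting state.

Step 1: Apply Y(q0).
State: i|1000⟩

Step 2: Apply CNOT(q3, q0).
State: i|1000⟩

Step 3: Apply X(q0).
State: i|0000⟩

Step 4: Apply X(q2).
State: i|0010⟩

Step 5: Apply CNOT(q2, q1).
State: i|0110⟩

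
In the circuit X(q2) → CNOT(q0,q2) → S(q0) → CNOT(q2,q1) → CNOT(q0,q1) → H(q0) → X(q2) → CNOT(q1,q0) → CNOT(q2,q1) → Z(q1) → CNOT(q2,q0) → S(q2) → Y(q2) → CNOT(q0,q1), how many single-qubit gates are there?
7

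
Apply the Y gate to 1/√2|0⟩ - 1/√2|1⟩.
(1/√2)i|0⟩ + (1/√2)i|1⟩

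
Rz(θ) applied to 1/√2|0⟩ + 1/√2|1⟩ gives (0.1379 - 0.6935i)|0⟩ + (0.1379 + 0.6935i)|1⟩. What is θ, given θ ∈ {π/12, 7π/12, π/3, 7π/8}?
7π/8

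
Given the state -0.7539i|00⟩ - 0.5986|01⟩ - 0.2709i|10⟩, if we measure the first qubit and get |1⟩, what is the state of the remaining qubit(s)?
-i|0⟩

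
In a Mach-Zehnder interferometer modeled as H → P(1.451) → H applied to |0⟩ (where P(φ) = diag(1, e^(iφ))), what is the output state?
(0.5598 + 0.4964i)|0⟩ + (0.4402 - 0.4964i)|1⟩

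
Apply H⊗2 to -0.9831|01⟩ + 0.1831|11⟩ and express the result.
-0.4|00⟩ + 0.4|01⟩ - 0.5831|10⟩ + 0.5831|11⟩

H⊗2 gives amp(|y⟩) = (1/2) Σ_x (−1)^(x·y) amp(|x⟩), where x·y is the number of positions in which both x and y have a 1.
|00⟩: (-0.9831 + 0.1831)/2 = -0.4
|01⟩: (0.9831 - 0.1831)/2 = 0.4
|10⟩: (-0.9831 - 0.1831)/2 = -0.5831
|11⟩: (0.9831 + 0.1831)/2 = 0.5831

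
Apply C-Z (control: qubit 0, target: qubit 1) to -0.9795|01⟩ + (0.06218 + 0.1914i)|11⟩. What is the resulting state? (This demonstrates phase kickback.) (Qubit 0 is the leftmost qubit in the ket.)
-0.9795|01⟩ + (-0.06218 - 0.1914i)|11⟩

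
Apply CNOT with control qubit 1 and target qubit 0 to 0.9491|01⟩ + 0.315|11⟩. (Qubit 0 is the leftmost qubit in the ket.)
0.315|01⟩ + 0.9491|11⟩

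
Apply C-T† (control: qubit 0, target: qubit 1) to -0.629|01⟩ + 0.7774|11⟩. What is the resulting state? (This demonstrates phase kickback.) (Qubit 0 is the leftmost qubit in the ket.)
-0.629|01⟩ + (0.5497 - 0.5497i)|11⟩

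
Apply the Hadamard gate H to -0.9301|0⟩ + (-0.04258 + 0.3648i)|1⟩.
(-0.6878 + 0.258i)|0⟩ + (-0.6276 - 0.258i)|1⟩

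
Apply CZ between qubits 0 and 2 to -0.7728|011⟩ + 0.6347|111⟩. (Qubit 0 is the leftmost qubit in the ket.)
-0.7728|011⟩ - 0.6347|111⟩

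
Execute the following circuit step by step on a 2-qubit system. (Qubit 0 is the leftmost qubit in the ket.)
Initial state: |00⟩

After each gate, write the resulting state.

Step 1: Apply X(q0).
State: |10⟩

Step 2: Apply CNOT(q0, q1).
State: |11⟩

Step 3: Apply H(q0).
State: 1/√2|01⟩ - 1/√2|11⟩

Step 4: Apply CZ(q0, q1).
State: 1/√2|01⟩ + 1/√2|11⟩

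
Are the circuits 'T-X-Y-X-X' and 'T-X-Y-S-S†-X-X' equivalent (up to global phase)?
Yes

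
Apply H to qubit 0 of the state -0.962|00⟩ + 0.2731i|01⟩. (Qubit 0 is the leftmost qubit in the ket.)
-0.6802|00⟩ + 0.1931i|01⟩ - 0.6802|10⟩ + 0.1931i|11⟩

H on qubit 0 mixes each pair of kets that differ only in qubit 0: amplitudes (a, b) of (|…0…⟩, |…1…⟩) become ((a + b)/√2, (a − b)/√2). Kets absent from the input have amplitude 0.
(|00⟩, |10⟩): (a, b) = (-0.962, 0) → (-0.6802, -0.6802)
(|01⟩, |11⟩): (a, b) = (0.2731i, 0) → (0.1931i, 0.1931i)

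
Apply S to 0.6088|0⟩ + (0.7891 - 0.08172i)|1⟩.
0.6088|0⟩ + (0.08172 + 0.7891i)|1⟩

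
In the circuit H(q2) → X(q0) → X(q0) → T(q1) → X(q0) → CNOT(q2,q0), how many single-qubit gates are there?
5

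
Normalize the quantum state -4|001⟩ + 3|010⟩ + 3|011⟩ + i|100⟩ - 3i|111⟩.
-0.603|001⟩ + 0.4523|010⟩ + 0.4523|011⟩ + 0.1508i|100⟩ - 0.4523i|111⟩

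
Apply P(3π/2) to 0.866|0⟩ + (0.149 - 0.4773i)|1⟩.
0.866|0⟩ + (-0.4773 - 0.149i)|1⟩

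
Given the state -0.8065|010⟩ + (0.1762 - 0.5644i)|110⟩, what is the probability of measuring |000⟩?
0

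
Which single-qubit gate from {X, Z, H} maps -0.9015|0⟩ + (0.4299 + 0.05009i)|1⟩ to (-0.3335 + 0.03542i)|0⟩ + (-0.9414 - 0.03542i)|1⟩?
H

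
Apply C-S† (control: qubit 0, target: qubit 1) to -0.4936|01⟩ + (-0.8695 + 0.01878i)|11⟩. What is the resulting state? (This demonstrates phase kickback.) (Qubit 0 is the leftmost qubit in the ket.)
-0.4936|01⟩ + (0.01878 + 0.8695i)|11⟩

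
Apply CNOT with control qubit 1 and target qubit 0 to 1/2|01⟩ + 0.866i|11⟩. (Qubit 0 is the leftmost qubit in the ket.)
0.866i|01⟩ + 1/2|11⟩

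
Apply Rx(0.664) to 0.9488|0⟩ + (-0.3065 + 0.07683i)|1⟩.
(0.922 + 0.0999i)|0⟩ + (-0.2898 - 0.2366i)|1⟩

Rx(0.664) = [[cos(θ/2), −i·sin(θ/2)], [−i·sin(θ/2), cos(θ/2)]]; θ = 0.664, cos(θ/2) ≈ 0.945392, sin(θ/2) ≈ 0.325934.
With a = amp(|0⟩) = 0.9488 and b = amp(|1⟩) = (-0.3065 + 0.07683i):
new amp(|0⟩) = (0.945392)·a + (-0.325934i)·b = (0.922 + 0.0999i)
new amp(|1⟩) = (-0.325934i)·a + (0.945392)·b = (-0.2898 - 0.2366i)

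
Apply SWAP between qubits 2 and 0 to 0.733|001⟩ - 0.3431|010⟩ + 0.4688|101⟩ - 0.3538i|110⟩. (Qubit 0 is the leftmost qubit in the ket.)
-0.3431|010⟩ - 0.3538i|011⟩ + 0.733|100⟩ + 0.4688|101⟩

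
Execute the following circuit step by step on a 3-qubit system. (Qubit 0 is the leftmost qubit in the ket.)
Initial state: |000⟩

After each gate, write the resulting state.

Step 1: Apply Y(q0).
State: i|100⟩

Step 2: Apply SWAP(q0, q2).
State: i|001⟩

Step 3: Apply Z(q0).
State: i|001⟩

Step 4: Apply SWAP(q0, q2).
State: i|100⟩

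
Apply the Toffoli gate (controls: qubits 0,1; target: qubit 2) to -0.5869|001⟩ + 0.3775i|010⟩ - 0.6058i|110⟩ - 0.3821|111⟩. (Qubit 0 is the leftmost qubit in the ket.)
-0.5869|001⟩ + 0.3775i|010⟩ - 0.3821|110⟩ - 0.6058i|111⟩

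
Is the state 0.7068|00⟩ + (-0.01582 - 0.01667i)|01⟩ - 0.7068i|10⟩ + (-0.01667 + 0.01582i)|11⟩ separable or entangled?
Separable

Writing the state as a|00⟩ + b|01⟩ + c|10⟩ + d|11⟩, it is a product state iff ad − bc = 0.
Here (a, b, c, d) = (0.7068, (-0.01582 - 0.01667i), -0.7068i, (-0.01667 + 0.01582i)): ad − bc = (0.7068)(-0.01667 + 0.01582i) − (-0.01582 - 0.01667i)(-0.7068i) = 0, so the state is separable.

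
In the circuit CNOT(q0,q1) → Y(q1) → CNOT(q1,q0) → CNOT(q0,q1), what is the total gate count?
4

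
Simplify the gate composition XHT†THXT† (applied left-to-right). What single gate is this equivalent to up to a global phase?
T†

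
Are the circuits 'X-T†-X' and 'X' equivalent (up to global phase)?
No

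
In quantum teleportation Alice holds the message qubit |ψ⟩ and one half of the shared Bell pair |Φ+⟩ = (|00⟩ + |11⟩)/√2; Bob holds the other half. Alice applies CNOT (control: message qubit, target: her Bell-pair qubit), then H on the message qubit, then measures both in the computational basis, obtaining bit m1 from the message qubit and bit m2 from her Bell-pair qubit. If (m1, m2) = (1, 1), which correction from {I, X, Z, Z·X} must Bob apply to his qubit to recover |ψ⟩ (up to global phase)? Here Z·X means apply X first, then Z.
Z·X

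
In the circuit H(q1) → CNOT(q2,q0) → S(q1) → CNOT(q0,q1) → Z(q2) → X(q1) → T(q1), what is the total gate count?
7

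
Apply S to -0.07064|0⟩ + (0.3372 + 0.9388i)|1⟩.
-0.07064|0⟩ + (-0.9388 + 0.3372i)|1⟩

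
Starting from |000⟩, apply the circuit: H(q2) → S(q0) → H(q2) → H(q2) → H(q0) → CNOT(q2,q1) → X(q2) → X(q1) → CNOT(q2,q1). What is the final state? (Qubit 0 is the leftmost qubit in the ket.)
1/2|000⟩ + 1/2|001⟩ + 1/2|100⟩ + 1/2|101⟩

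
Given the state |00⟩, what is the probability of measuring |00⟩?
1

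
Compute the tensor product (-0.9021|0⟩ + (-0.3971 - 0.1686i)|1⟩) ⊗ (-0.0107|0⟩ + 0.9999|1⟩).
0.009652|00⟩ - 0.902|01⟩ + (0.004249 + 0.001804i)|10⟩ + (-0.3971 - 0.1686i)|11⟩

amp(|b₁b₂…⟩) = product of the factor amplitudes for bits b₁, b₂, …; only kets whose every factor amplitude is nonzero survive.
|00⟩: (-0.9021)(-0.0107) = 0.009652
|01⟩: (-0.9021)(0.9999) = -0.902
|10⟩: (-0.3971 - 0.1686i)(-0.0107) = (0.004249 + 0.001804i)
|11⟩: (-0.3971 - 0.1686i)(0.9999) = (-0.3971 - 0.1686i)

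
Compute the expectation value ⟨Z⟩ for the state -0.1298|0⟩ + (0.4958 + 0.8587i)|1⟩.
-0.9663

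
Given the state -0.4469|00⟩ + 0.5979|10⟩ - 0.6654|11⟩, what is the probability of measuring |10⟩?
0.3575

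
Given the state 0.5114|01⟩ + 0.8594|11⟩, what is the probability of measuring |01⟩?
0.2615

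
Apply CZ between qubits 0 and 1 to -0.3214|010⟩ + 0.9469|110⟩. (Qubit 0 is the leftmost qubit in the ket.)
-0.3214|010⟩ - 0.9469|110⟩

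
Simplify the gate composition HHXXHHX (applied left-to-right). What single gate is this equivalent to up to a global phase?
X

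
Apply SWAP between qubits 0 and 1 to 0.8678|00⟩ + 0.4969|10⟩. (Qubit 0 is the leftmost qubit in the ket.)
0.8678|00⟩ + 0.4969|01⟩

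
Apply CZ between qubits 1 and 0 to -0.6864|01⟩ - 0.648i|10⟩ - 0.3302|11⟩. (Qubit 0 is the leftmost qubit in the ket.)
-0.6864|01⟩ - 0.648i|10⟩ + 0.3302|11⟩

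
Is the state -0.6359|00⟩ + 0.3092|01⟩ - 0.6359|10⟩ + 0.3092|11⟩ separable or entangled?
Separable

Writing the state as a|00⟩ + b|01⟩ + c|10⟩ + d|11⟩, it is a product state iff ad − bc = 0.
Here (a, b, c, d) = (-0.6359, 0.3092, -0.6359, 0.3092): ad − bc = (-0.6359)(0.3092) − (0.3092)(-0.6359) = 0, so the state is separable.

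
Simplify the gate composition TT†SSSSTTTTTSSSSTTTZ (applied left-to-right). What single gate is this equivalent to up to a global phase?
Z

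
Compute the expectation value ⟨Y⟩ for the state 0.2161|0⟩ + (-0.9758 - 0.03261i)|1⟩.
-0.01409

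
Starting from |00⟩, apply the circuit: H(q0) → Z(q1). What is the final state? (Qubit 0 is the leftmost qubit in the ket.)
1/√2|00⟩ + 1/√2|10⟩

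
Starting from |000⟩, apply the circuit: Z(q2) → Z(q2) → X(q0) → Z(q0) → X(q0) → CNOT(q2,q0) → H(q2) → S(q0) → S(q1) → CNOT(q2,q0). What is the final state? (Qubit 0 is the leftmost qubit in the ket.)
-1/√2|000⟩ - 1/√2|101⟩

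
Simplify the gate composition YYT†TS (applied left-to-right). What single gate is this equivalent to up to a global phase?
S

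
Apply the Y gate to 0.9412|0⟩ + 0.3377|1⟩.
-0.3377i|0⟩ + 0.9412i|1⟩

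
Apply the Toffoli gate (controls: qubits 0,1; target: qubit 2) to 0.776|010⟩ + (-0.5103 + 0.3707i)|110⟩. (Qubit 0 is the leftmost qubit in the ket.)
0.776|010⟩ + (-0.5103 + 0.3707i)|111⟩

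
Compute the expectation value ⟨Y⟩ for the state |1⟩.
0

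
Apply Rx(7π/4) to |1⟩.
-0.3827i|0⟩ - 0.9239|1⟩

Rx(7π/4) = [[cos(θ/2), −i·sin(θ/2)], [−i·sin(θ/2), cos(θ/2)]]; θ = 7π/4, cos(θ/2) ≈ -0.92388, sin(θ/2) ≈ 0.382683.
With a = amp(|0⟩) = 0 and b = amp(|1⟩) = 1:
new amp(|0⟩) = (-0.92388)·a + (-0.382683i)·b = -0.3827i
new amp(|1⟩) = (-0.382683i)·a + (-0.92388)·b = -0.9239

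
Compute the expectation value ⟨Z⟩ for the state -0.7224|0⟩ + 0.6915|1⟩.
0.04369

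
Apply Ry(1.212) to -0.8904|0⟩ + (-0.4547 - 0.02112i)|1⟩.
(-0.4729 + 0.01203i)|0⟩ + (-0.8809 - 0.01736i)|1⟩

Ry(1.212) = [[cos(θ/2), −sin(θ/2)], [sin(θ/2), cos(θ/2)]]; θ = 1.212, cos(θ/2) ≈ 0.821933, sin(θ/2) ≈ 0.569584.
With a = amp(|0⟩) = -0.8904 and b = amp(|1⟩) = (-0.4547 - 0.02112i):
new amp(|0⟩) = (0.821933)·a + (-0.569584)·b = (-0.4729 + 0.01203i)
new amp(|1⟩) = (0.569584)·a + (0.821933)·b = (-0.8809 - 0.01736i)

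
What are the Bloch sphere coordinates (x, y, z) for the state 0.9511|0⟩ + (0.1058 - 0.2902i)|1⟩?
(0.2013, -0.552, 0.8092)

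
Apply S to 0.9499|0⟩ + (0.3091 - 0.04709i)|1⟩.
0.9499|0⟩ + (0.04709 + 0.3091i)|1⟩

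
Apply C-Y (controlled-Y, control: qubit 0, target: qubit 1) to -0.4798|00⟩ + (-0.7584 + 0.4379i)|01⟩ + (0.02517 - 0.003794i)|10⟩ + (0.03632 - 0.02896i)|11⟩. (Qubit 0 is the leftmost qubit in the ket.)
-0.4798|00⟩ + (-0.7584 + 0.4379i)|01⟩ + (-0.02896 - 0.03632i)|10⟩ + (0.003794 + 0.02517i)|11⟩

C-Y leaves the control-|0⟩ kets |00⟩, |01⟩ unchanged and applies Y to qubit 1 on the control-|1⟩ pair (|10⟩, |11⟩).
Y = [[0, -i], [i, 0]].
With a = amp(|10⟩) = (0.02517 - 0.003794i) and b = amp(|11⟩) = (0.03632 - 0.02896i):
new amp(|10⟩) = (-i)·b = (-0.02896 - 0.03632i)
new amp(|11⟩) = (i)·a = (0.003794 + 0.02517i)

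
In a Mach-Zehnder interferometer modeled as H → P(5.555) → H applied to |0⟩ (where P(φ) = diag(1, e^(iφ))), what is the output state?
(0.8732 - 0.3328i)|0⟩ + (0.1268 + 0.3328i)|1⟩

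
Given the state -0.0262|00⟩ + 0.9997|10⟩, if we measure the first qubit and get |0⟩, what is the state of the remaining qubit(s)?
-|0⟩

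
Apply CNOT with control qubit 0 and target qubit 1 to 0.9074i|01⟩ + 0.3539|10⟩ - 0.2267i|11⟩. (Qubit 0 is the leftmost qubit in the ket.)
0.9074i|01⟩ - 0.2267i|10⟩ + 0.3539|11⟩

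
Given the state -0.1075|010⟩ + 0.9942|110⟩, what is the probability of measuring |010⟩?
0.01156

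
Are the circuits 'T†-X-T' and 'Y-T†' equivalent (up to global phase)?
No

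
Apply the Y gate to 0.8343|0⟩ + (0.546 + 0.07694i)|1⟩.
(0.07694 - 0.546i)|0⟩ + 0.8343i|1⟩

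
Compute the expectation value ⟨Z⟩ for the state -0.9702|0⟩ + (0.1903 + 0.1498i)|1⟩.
0.8826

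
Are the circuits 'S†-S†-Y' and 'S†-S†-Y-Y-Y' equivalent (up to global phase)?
Yes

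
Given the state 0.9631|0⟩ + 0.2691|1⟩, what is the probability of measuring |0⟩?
0.9276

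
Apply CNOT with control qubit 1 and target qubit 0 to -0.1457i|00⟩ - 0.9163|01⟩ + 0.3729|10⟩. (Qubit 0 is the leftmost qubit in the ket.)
-0.1457i|00⟩ + 0.3729|10⟩ - 0.9163|11⟩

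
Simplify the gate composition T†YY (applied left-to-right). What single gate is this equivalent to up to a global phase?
T†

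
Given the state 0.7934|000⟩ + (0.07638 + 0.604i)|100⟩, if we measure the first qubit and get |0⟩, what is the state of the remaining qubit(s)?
|00⟩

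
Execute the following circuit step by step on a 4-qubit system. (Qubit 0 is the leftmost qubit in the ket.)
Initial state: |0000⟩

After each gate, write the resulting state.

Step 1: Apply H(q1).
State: 1/√2|0000⟩ + 1/√2|0100⟩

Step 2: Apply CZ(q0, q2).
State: 1/√2|0000⟩ + 1/√2|0100⟩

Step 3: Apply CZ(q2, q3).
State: 1/√2|0000⟩ + 1/√2|0100⟩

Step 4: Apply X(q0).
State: 1/√2|1000⟩ + 1/√2|1100⟩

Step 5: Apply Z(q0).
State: -1/√2|1000⟩ - 1/√2|1100⟩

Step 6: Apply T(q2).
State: -1/√2|1000⟩ - 1/√2|1100⟩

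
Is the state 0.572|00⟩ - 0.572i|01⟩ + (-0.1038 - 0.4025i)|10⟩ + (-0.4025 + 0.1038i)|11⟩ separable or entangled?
Separable

Writing the state as a|00⟩ + b|01⟩ + c|10⟩ + d|11⟩, it is a product state iff ad − bc = 0.
Here (a, b, c, d) = (0.572, -0.572i, (-0.1038 - 0.4025i), (-0.4025 + 0.1038i)): ad − bc = (0.572)(-0.4025 + 0.1038i) − (-0.572i)(-0.1038 - 0.4025i) = 0, so the state is separable.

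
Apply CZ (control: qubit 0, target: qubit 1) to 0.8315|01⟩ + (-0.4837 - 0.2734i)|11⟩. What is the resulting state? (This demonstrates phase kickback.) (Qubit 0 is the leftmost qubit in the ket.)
0.8315|01⟩ + (0.4837 + 0.2734i)|11⟩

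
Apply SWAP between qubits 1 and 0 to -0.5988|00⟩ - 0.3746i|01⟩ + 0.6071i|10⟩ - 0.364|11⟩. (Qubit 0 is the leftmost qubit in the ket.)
-0.5988|00⟩ + 0.6071i|01⟩ - 0.3746i|10⟩ - 0.364|11⟩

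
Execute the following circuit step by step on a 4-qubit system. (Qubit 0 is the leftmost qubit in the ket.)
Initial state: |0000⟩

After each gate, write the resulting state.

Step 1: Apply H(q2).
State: 1/√2|0000⟩ + 1/√2|0010⟩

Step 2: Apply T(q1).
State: 1/√2|0000⟩ + 1/√2|0010⟩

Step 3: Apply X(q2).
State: 1/√2|0000⟩ + 1/√2|0010⟩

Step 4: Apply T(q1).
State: 1/√2|0000⟩ + 1/√2|0010⟩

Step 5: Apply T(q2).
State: 1/√2|0000⟩ + (1/2 + (1/2)i)|0010⟩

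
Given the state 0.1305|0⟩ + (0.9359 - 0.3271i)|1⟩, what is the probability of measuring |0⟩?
0.01703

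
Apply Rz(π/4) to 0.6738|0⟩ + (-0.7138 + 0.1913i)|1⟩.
(0.6225 - 0.2579i)|0⟩ + (-0.7327 - 0.09642i)|1⟩

Rz(π/4) = [[e^(−iθ/2), 0], [0, e^(iθ/2)]] with e^(±iθ/2) = cos(θ/2) ± i·sin(θ/2); θ = π/4, cos(θ/2) ≈ 0.92388, sin(θ/2) ≈ 0.382683.
With a = amp(|0⟩) = 0.6738 and b = amp(|1⟩) = (-0.7138 + 0.1913i):
new amp(|0⟩) = (0.92388 - 0.382683i)·a = (0.6225 - 0.2579i)
new amp(|1⟩) = (0.92388 + 0.382683i)·b = (-0.7327 - 0.09642i)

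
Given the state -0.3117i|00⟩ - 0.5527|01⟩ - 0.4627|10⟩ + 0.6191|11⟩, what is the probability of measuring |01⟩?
0.3055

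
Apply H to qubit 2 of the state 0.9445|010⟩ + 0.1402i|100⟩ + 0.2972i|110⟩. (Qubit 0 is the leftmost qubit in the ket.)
0.6679|010⟩ + 0.6679|011⟩ + 0.09914i|100⟩ + 0.09914i|101⟩ + 0.2102i|110⟩ + 0.2102i|111⟩

H on qubit 2 mixes each pair of kets that differ only in qubit 2: amplitudes (a, b) of (|…0…⟩, |…1…⟩) become ((a + b)/√2, (a − b)/√2). Kets absent from the input have amplitude 0.
(|010⟩, |011⟩): (a, b) = (0.9445, 0) → (0.6679, 0.6679)
(|100⟩, |101⟩): (a, b) = (0.1402i, 0) → (0.09914i, 0.09914i)
(|110⟩, |111⟩): (a, b) = (0.2972i, 0) → (0.2102i, 0.2102i)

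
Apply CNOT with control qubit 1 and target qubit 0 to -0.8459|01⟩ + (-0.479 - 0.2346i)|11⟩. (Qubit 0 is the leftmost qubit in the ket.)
(-0.479 - 0.2346i)|01⟩ - 0.8459|11⟩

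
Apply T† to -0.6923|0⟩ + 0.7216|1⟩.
-0.6923|0⟩ + (0.5102 - 0.5102i)|1⟩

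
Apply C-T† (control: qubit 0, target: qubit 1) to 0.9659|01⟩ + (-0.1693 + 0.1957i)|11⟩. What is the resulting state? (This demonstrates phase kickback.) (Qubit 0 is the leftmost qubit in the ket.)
0.9659|01⟩ + (0.01867 + 0.2581i)|11⟩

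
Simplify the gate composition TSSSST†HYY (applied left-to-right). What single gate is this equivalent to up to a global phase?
H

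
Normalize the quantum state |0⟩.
|0⟩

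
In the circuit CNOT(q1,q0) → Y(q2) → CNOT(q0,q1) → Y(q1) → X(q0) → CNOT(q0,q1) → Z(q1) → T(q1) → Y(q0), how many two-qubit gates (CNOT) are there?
3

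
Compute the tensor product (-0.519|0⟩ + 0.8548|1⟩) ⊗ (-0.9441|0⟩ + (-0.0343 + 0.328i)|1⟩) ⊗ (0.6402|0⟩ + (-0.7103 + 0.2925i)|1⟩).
0.3137|000⟩ + (-0.348 + 0.1433i)|001⟩ + (0.0114 - 0.109i)|010⟩ + (0.03715 + 0.1261i)|011⟩ - 0.5167|100⟩ + (0.5732 - 0.2361i)|101⟩ + (-0.01877 + 0.1795i)|110⟩ + (-0.06118 - 0.2077i)|111⟩

amp(|b₁b₂…⟩) = product of the factor amplitudes for bits b₁, b₂, …; only kets whose every factor amplitude is nonzero survive.
|000⟩: (-0.519)(-0.9441)(0.6402) = 0.3137
|001⟩: (-0.519)(-0.9441)(-0.7103 + 0.2925i) = (-0.348 + 0.1433i)
|010⟩: (-0.519)(-0.0343 + 0.328i)(0.6402) = (0.0114 - 0.109i)
|011⟩: (-0.519)(-0.0343 + 0.328i)(-0.7103 + 0.2925i) = (0.03715 + 0.1261i)
|100⟩: (0.8548)(-0.9441)(0.6402) = -0.5167
|101⟩: (0.8548)(-0.9441)(-0.7103 + 0.2925i) = (0.5732 - 0.2361i)
|110⟩: (0.8548)(-0.0343 + 0.328i)(0.6402) = (-0.01877 + 0.1795i)
|111⟩: (0.8548)(-0.0343 + 0.328i)(-0.7103 + 0.2925i) = (-0.06118 - 0.2077i)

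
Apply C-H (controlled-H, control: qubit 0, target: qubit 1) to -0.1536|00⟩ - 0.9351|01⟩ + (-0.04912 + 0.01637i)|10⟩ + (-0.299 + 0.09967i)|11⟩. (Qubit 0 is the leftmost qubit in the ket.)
-0.1536|00⟩ - 0.9351|01⟩ + (-0.2462 + 0.08205i)|10⟩ + (0.1767 - 0.0589i)|11⟩

C-H leaves the control-|0⟩ kets |00⟩, |01⟩ unchanged and applies H to qubit 1 on the control-|1⟩ pair (|10⟩, |11⟩).
H = [[1/√2, 1/√2], [1/√2, -1/√2]].
With a = amp(|10⟩) = (-0.04912 + 0.01637i) and b = amp(|11⟩) = (-0.299 + 0.09967i):
new amp(|10⟩) = (1/√2)·a + (1/√2)·b = (-0.2462 + 0.08205i)
new amp(|11⟩) = (1/√2)·a + (-1/√2)·b = (0.1767 - 0.0589i)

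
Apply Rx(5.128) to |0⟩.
-0.8378|0⟩ - 0.546i|1⟩

Rx(5.128) = [[cos(θ/2), −i·sin(θ/2)], [−i·sin(θ/2), cos(θ/2)]]; θ = 5.128, cos(θ/2) ≈ -0.83778, sin(θ/2) ≈ 0.546009.
With a = amp(|0⟩) = 1 and b = amp(|1⟩) = 0:
new amp(|0⟩) = (-0.83778)·a + (-0.546009i)·b = -0.8378
new amp(|1⟩) = (-0.546009i)·a + (-0.83778)·b = -0.546i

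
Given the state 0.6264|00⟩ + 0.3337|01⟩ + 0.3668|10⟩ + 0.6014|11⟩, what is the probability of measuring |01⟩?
0.1114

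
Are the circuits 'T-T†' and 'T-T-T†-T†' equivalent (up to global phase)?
Yes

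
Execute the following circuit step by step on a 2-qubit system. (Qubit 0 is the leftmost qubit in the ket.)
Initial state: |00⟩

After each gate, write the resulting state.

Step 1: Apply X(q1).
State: |01⟩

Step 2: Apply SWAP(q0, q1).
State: |10⟩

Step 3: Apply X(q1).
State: |11⟩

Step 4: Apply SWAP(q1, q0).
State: |11⟩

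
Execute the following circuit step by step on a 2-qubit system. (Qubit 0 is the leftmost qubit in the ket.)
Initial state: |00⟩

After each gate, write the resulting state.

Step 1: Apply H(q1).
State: 1/√2|00⟩ + 1/√2|01⟩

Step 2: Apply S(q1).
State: 1/√2|00⟩ + (1/√2)i|01⟩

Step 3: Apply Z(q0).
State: 1/√2|00⟩ + (1/√2)i|01⟩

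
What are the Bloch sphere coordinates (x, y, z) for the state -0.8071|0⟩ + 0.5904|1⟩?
(-0.953, 0, 0.3028)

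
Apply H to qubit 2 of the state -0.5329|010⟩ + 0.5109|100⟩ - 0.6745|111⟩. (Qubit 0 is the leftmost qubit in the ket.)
-0.3768|010⟩ - 0.3768|011⟩ + 0.3613|100⟩ + 0.3613|101⟩ - 0.4769|110⟩ + 0.4769|111⟩

H on qubit 2 mixes each pair of kets that differ only in qubit 2: amplitudes (a, b) of (|…0…⟩, |…1…⟩) become ((a + b)/√2, (a − b)/√2). Kets absent from the input have amplitude 0.
(|010⟩, |011⟩): (a, b) = (-0.5329, 0) → (-0.3768, -0.3768)
(|100⟩, |101⟩): (a, b) = (0.5109, 0) → (0.3613, 0.3613)
(|110⟩, |111⟩): (a, b) = (0, -0.6745) → (-0.4769, 0.4769)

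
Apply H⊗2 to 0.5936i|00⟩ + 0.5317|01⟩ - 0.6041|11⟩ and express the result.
(-0.0362 + 0.2968i)|00⟩ + (0.0362 + 0.2968i)|01⟩ + (0.5679 + 0.2968i)|10⟩ + (-0.5679 + 0.2968i)|11⟩

H⊗2 gives amp(|y⟩) = (1/2) Σ_x (−1)^(x·y) amp(|x⟩), where x·y is the number of positions in which both x and y have a 1.
|00⟩: (0.5936i + 0.5317 - 0.6041)/2 = (-0.0362 + 0.2968i)
|01⟩: (0.5936i - 0.5317 + 0.6041)/2 = (0.0362 + 0.2968i)
|10⟩: (0.5936i + 0.5317 + 0.6041)/2 = (0.5679 + 0.2968i)
|11⟩: (0.5936i - 0.5317 - 0.6041)/2 = (-0.5679 + 0.2968i)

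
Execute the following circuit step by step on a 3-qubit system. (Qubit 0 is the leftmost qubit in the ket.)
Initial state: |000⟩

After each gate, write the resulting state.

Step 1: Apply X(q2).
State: |001⟩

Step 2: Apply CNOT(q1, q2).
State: |001⟩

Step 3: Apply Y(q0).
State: i|101⟩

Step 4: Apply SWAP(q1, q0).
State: i|011⟩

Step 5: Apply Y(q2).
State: |010⟩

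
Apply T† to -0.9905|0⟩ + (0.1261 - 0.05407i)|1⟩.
-0.9905|0⟩ + (0.05093 - 0.1274i)|1⟩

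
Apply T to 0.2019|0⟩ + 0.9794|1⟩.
0.2019|0⟩ + (0.6925 + 0.6925i)|1⟩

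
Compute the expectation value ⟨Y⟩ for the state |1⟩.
0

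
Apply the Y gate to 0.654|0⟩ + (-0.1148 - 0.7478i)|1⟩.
(-0.7478 + 0.1148i)|0⟩ + 0.654i|1⟩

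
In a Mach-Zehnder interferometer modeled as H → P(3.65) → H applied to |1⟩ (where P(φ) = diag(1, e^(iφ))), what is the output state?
(0.9368 + 0.2434i)|0⟩ + (0.06324 - 0.2434i)|1⟩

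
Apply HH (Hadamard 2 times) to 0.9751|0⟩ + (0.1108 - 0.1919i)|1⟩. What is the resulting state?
0.9751|0⟩ + (0.1108 - 0.1919i)|1⟩

H² = I, so an even number of Hadamards cancels: H^2 = I and the state is unchanged.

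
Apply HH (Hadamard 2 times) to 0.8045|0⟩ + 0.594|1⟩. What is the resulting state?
0.8045|0⟩ + 0.594|1⟩

H² = I, so an even number of Hadamards cancels: H^2 = I and the state is unchanged.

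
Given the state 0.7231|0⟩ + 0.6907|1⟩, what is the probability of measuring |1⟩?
0.4771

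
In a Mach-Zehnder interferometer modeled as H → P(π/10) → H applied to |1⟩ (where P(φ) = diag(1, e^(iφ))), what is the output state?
(0.02447 - 0.1545i)|0⟩ + (0.9755 + 0.1545i)|1⟩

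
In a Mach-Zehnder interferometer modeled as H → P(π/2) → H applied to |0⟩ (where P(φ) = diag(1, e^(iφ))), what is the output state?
(1/2 + (1/2)i)|0⟩ + (1/2 - (1/2)i)|1⟩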